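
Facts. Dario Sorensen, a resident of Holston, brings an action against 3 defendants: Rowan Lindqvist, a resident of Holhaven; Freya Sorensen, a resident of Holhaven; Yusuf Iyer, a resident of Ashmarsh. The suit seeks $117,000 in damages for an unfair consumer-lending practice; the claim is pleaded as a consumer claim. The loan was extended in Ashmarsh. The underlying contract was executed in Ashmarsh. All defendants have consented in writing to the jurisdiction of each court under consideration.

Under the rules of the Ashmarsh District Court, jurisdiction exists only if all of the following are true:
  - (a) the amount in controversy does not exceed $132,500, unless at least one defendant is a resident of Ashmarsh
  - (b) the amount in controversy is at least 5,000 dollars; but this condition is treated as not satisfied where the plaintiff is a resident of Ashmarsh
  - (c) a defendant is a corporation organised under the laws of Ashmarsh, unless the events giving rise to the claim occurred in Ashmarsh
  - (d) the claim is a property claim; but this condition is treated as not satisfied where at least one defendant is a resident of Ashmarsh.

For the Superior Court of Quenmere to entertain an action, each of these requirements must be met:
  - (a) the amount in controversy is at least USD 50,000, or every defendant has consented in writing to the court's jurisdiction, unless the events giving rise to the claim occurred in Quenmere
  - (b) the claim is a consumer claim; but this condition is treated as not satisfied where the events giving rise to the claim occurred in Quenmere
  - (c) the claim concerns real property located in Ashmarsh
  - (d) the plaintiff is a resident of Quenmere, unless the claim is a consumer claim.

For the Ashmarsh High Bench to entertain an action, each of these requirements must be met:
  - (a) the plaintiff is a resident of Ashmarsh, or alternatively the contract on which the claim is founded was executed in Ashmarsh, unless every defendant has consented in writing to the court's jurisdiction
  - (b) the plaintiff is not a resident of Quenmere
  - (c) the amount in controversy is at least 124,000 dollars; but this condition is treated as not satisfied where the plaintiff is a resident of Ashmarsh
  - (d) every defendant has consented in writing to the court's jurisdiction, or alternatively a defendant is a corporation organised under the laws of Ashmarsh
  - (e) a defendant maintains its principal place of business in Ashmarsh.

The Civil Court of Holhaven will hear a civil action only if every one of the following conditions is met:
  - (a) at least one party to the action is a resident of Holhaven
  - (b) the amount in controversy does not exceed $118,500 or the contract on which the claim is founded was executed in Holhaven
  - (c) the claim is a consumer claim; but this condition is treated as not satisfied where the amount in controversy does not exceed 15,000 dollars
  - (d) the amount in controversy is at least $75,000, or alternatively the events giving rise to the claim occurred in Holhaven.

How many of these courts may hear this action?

1

The Ashmarsh District Court:
  (a) The amount in controversy is USD 117,000, within the 132,500 dollars ceiling. Condition met.
  (b) The amount in controversy is 117,000 dollars, which meets the 5,000 dollars floor. The carve-out does not apply: the plaintiff resides in Holston, not Ashmarsh. Met.
  (c) No defendant is a corporation. But the operative events occurred in Ashmarsh, and the 'unless' clause therefore excuses the requirement. Met.
  (d) The claim is a consumer claim, not a property claim. Not met.
  → Not every requirement is met — no jurisdiction.
The Superior Court of Quenmere:
  (a) The amount in controversy is 117,000 dollars, which meets the USD 50,000 floor, which satisfies one of the alternatives. Condition met.
  (b) The claim is a consumer claim. The carve-out does not apply: the operative events occurred in Ashmarsh, not Quenmere. Condition met.
  (c) The claim does not concern real property. Fails.
  (d) The plaintiff resides in Holston, not Quenmere. The proviso rescues it, though: the claim is a consumer claim. Satisfied.
  → Not every requirement is met — no jurisdiction.
The Ashmarsh High Bench:
  (a) The contract was executed in Ashmarsh, which satisfies one of the alternatives. Met.
  (b) The plaintiff resides in Holston, which is not Quenmere. Met.
  (c) The amount in controversy is $117,000, below the USD 124,000 floor. Not satisfied.
  (d) Every defendant has filed written consent, which satisfies one of the alternatives. Condition met.
  (e) No defendant is a corporation. Fails.
  → The court lacks jurisdiction.
The Civil Court of Holhaven:
  (a) Rowan Lindqvist resides in Holhaven. Met.
  (b) The amount in controversy is USD 117,000, within the $118,500 ceiling — that alternative is enough. Satisfied.
  (c) The claim is a consumer claim. The carve-out does not apply: the amount in controversy is USD 117,000, above the USD 15,000 ceiling. Satisfied.
  (d) The amount in controversy is 117,000 dollars, which meets the 75,000 dollars floor — that alternative is enough. Satisfied.
  → Every requirement is satisfied — jurisdiction.
Courts with jurisdiction: the Civil Court of Holhaven — 1 in total.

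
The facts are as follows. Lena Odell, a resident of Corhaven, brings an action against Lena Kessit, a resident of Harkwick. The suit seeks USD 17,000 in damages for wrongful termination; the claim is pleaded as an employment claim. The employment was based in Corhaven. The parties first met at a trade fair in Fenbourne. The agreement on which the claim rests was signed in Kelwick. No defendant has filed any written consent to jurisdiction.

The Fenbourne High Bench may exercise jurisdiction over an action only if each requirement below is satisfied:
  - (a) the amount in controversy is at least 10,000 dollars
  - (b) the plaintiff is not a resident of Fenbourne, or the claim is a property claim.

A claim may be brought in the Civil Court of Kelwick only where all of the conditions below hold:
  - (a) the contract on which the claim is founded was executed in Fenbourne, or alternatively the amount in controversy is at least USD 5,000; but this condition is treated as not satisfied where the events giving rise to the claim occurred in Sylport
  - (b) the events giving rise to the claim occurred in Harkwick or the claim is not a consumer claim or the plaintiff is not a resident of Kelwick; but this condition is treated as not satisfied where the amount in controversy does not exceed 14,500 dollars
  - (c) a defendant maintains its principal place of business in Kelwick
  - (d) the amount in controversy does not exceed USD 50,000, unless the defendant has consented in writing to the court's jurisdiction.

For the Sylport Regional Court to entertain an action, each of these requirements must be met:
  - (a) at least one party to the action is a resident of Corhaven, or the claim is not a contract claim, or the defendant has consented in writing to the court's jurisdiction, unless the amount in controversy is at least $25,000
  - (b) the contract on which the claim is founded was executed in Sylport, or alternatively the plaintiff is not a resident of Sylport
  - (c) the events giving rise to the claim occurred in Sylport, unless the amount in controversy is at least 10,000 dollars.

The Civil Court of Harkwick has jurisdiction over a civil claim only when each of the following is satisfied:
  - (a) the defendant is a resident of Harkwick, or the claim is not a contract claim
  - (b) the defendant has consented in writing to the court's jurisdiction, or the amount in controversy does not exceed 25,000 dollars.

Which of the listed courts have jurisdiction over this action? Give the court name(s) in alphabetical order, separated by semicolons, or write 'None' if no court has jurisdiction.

The Fenbourne High Bench:
  (a) The amount in controversy is $17,000, which meets the USD 10,000 floor. Satisfied.
  (b) The plaintiff resides in Corhaven, which is not Fenbourne, so this disjunct is met. Met.
  → Every requirement is satisfied — jurisdiction.
The Civil Court of Kelwick:
  (a) The amount in controversy is $17,000, which meets the USD 5,000 floor — that alternative is enough. And the carve-out is inapplicable — the operative events occurred in Corhaven, not Sylport. Met.
  (b) The claim is an employment claim, not a consumer claim, so this disjunct is met. The carve-out does not apply: the amount in controversy is $17,000, above the USD 14,500 ceiling. Satisfied.
  (c) No defendant is a corporation. Not met.
  (d) The amount in controversy is 17,000 dollars, within the USD 50,000 ceiling. Condition met.
  → No jurisdiction.
The Sylport Regional Court:
  (a) Lena Odell resides in Corhaven, so this disjunct is met. Met.
  (b) The plaintiff resides in Corhaven, which is not Sylport, so this disjunct is met. Met.
  (c) The operative events occurred in Corhaven, not Sylport. But the amount in controversy is 17,000 dollars, which meets the $10,000 floor, and the 'unless' clause therefore excuses the requirement. Met.
  → All conditions met; jurisdiction exists.
The Civil Court of Harkwick:
  (a) The defendant resides in Harkwick, which satisfies one of the alternatives. Satisfied.
  (b) The amount in controversy is 17,000 dollars, within the 25,000 dollars ceiling, which satisfies one of the alternatives. Satisfied.
  → Every requirement is satisfied — jurisdiction.

the Civil Court of Harkwick; the Fenbourne High Bench; the Sylport Regional Court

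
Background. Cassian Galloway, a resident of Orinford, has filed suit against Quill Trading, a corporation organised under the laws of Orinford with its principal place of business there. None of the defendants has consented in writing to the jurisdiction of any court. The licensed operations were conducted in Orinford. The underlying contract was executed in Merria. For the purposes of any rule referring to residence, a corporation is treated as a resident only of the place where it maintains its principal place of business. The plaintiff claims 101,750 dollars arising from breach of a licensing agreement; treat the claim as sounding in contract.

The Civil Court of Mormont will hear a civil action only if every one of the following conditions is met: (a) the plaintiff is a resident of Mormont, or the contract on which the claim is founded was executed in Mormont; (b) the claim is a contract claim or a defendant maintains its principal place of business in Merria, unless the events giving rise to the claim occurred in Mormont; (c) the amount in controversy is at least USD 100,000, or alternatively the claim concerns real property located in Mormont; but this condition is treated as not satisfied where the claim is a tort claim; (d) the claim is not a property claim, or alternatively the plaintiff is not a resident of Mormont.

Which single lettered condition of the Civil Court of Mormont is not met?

(a)

The Civil Court of Mormont:
  (a) The plaintiff resides in Orinford, not Mormont; the contract was executed in Merria, not Mormont — no alternative holds. Fails.
  (b) The claim is a contract claim — that alternative is enough. Condition met.
  (c) The amount in controversy is 101,750 dollars, which meets the $100,000 floor, so this disjunct is met. And the carve-out is inapplicable — the claim is a contract claim, not a tort claim. Met.
  (d) The claim is a contract claim, not a property claim — that alternative is enough. Met.
Only condition (a) fails.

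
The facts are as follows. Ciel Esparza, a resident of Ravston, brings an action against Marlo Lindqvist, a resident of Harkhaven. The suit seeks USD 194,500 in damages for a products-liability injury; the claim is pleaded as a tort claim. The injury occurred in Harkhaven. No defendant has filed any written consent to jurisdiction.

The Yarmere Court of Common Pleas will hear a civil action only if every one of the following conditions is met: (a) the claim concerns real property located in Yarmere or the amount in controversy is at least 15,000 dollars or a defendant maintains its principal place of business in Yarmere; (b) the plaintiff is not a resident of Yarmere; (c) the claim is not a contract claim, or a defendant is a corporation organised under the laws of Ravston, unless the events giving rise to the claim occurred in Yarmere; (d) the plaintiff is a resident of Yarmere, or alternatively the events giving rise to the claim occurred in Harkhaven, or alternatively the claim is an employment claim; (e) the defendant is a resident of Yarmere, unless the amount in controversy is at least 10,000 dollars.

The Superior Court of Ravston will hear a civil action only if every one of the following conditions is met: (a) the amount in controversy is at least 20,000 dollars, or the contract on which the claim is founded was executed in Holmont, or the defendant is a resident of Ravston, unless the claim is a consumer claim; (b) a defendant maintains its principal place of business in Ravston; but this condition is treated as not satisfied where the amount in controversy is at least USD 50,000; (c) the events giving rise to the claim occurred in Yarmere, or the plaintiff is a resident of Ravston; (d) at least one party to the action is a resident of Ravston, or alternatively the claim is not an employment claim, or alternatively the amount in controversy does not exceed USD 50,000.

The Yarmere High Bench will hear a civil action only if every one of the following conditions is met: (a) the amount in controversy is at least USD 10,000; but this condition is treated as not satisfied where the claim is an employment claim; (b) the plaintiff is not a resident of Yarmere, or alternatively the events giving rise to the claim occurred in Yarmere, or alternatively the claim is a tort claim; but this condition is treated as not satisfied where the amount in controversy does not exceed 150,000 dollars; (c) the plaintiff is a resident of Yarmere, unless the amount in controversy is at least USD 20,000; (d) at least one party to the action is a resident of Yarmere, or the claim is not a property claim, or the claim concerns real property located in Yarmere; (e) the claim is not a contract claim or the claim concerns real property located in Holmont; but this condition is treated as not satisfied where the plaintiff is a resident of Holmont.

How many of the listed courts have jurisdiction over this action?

2

The Yarmere Court of Common Pleas:
  (a) The amount in controversy is $194,500, which meets the $15,000 floor — that alternative is enough. Met.
  (b) The plaintiff resides in Ravston, which is not Yarmere. Satisfied.
  (c) The claim is a tort claim, not a contract claim, so this disjunct is met. Condition met.
  (d) The operative events occurred in Harkhaven — that alternative is enough. Satisfied.
  (e) The defendant resides in Harkhaven, not Yarmere. The proviso rescues it, though: the amount in controversy is $194,500, which meets the 10,000 dollars floor. Met.
  → The court has jurisdiction.
The Superior Court of Ravston:
  (a) The amount in controversy is USD 194,500, which meets the 20,000 dollars floor, so this disjunct is met. Met.
  (b) No defendant is a corporation. Fails.
  (c) The plaintiff resides in Ravston, so this disjunct is met. Satisfied.
  (d) Ciel Esparza resides in Ravston, so this disjunct is met. Satisfied.
  → The court lacks jurisdiction.
The Yarmere High Bench:
  (a) The amount in controversy is $194,500, which meets the $10,000 floor. The carve-out does not apply: the claim is a tort claim, not an employment claim. Condition met.
  (b) The plaintiff resides in Ravston, which is not Yarmere, so one alternative holds. And the carve-out is inapplicable — the amount in controversy is $194,500, above the 150,000 dollars ceiling. Met.
  (c) The plaintiff resides in Ravston, not Yarmere. However, the amount in controversy is 194,500 dollars, which meets the USD 20,000 floor, so the 'unless' proviso supplies this condition. Condition met.
  (d) The claim is a tort claim, not a property claim, so one alternative holds. Condition met.
  (e) The claim is a tort claim, not a contract claim, which satisfies one of the alternatives. The carve-out does not apply: the plaintiff resides in Ravston, not Holmont. Condition met.
  → Every requirement is satisfied — jurisdiction.
Courts with jurisdiction: the Yarmere Court of Common Pleas, the Yarmere High Bench — 2 in total.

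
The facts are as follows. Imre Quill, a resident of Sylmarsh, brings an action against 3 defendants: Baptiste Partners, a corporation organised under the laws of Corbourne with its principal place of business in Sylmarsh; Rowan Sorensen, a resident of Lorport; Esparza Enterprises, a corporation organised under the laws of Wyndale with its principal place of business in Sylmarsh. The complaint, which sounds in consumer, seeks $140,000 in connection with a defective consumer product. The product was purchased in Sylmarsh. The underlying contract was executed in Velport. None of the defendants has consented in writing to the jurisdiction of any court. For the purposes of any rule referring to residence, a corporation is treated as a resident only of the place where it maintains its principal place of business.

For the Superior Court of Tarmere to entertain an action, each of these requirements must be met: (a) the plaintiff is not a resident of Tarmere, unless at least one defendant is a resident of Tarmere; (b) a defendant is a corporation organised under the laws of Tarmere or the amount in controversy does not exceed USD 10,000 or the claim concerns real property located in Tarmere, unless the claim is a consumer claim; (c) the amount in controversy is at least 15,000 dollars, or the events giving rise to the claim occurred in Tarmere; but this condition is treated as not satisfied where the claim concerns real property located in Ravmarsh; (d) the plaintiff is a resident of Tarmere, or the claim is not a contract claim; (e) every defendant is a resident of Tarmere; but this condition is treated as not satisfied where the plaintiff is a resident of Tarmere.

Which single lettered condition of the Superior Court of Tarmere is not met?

(e)

The Superior Court of Tarmere:
  (a) The plaintiff resides in Sylmarsh, which is not Tarmere. Satisfied.
  (b) The corporate defendant(s) are organised in Corbourne, Wyndale, not Tarmere; the amount in controversy is 140,000 dollars, above the 10,000 dollars ceiling; the claim does not concern real property — every alternative fails. But the claim is a consumer claim, and the 'unless' clause therefore excuses the requirement. Condition met.
  (c) The amount in controversy is $140,000, which meets the 15,000 dollars floor, which satisfies one of the alternatives. The carve-out does not apply: the claim does not concern real property. Condition met.
  (d) The claim is a consumer claim, not a contract claim, so this disjunct is met. Satisfied.
  (e) The defendants reside as follows — Baptiste Partners in Sylmarsh, Rowan Sorensen in Lorport, Esparza Enterprises in Sylmarsh — not all in Tarmere. Condition not met.
Only condition (e) fails.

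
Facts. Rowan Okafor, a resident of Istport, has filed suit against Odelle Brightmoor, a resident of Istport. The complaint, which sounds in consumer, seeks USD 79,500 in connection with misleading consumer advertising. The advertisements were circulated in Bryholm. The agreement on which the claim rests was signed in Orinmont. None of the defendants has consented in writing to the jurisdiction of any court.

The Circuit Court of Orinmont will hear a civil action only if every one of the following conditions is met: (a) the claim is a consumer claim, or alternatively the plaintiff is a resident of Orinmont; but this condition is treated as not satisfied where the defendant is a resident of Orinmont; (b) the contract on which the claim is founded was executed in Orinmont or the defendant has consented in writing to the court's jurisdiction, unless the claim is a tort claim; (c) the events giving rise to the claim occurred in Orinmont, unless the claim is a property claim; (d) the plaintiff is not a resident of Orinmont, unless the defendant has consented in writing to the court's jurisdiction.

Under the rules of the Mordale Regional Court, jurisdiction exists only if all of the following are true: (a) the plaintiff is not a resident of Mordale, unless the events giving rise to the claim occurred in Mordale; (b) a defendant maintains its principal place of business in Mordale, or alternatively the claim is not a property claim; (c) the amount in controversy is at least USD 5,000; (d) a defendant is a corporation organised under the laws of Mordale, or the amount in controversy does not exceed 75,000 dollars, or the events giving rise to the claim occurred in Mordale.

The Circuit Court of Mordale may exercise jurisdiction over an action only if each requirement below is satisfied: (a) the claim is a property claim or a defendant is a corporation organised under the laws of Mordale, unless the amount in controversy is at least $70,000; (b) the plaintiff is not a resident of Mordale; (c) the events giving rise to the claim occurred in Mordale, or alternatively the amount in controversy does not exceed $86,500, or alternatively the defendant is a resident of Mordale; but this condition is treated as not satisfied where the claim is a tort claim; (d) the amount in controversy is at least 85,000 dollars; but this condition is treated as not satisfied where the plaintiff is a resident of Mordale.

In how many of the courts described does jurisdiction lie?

0

The Circuit Court of Orinmont:
  (a) The claim is a consumer claim, so one alternative holds. The exception is not triggered, since the defendant resides in Istport, not Orinmont. Satisfied.
  (b) The contract was executed in Orinmont, so this disjunct is met. Condition met.
  (c) The operative events occurred in Bryholm, not Orinmont. And the claim is a consumer claim, not a property claim, so the proviso does not save it. Not satisfied.
  (d) The plaintiff resides in Istport, which is not Orinmont. Condition met.
  → Not every requirement is met — no jurisdiction.
The Mordale Regional Court:
  (a) The plaintiff resides in Istport, which is not Mordale. Satisfied.
  (b) The claim is a consumer claim, not a property claim, so this disjunct is met. Met.
  (c) The amount in controversy is USD 79,500, which meets the 5,000 dollars floor. Satisfied.
  (d) No defendant is a corporation; the amount in controversy is USD 79,500, above the $75,000 ceiling; the operative events occurred in Bryholm, not Mordale — none of the alternatives is met. Condition not met.
  → No jurisdiction.
The Circuit Court of Mordale:
  (a) The claim is a consumer claim, not a property claim; no defendant is a corporation — every alternative fails. But the amount in controversy is $79,500, which meets the $70,000 floor, and the 'unless' clause therefore excuses the requirement. Satisfied.
  (b) The plaintiff resides in Istport, which is not Mordale. Met.
  (c) The amount in controversy is $79,500, within the USD 86,500 ceiling, so this disjunct is met. The carve-out does not apply: the claim is a consumer claim, not a tort claim. Condition met.
  (d) The amount in controversy is USD 79,500, below the USD 85,000 floor. Not met.
  → At least one condition fails; no jurisdiction.
No court satisfies all of its conditions.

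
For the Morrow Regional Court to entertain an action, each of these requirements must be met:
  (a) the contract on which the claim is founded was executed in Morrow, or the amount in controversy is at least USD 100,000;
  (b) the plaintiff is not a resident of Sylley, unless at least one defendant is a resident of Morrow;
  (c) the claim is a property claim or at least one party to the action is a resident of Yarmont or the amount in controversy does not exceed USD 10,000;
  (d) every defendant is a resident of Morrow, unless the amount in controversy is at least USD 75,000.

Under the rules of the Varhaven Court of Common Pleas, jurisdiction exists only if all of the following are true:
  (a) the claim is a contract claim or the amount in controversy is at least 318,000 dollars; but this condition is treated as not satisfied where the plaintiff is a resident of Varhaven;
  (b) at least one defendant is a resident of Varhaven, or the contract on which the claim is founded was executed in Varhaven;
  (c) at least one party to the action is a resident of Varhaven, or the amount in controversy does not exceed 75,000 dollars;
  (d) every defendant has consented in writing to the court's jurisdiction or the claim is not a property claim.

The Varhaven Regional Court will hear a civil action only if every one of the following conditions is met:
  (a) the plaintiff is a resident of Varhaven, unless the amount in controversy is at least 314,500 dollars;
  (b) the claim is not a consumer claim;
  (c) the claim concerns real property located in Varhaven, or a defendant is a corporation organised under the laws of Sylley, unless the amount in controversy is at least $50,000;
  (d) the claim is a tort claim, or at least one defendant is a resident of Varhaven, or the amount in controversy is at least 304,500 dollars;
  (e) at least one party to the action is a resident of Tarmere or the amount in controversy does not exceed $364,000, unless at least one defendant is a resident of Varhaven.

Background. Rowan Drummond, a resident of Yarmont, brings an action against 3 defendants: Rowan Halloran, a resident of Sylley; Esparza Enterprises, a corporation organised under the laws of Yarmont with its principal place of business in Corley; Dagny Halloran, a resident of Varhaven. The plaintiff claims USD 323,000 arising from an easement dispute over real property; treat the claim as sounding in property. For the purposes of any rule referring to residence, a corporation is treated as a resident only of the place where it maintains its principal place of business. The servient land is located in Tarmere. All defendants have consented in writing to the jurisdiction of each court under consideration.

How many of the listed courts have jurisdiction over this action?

3

The Morrow Regional Court:
  (a) The amount in controversy is USD 323,000, which meets the USD 100,000 floor — that alternative is enough. Met.
  (b) The plaintiff resides in Yarmont, which is not Sylley. Condition met.
  (c) The claim is a property claim — that alternative is enough. Satisfied.
  (d) The defendants reside as follows — Rowan Halloran in Sylley, Esparza Enterprises in Corley, Dagny Halloran in Varhaven — not all in Morrow. But the amount in controversy is USD 323,000, which meets the 75,000 dollars floor, and the 'unless' clause therefore excuses the requirement. Condition met.
  → All conditions met; jurisdiction exists.
The Varhaven Court of Common Pleas:
  (a) The amount in controversy is 323,000 dollars, which meets the USD 318,000 floor, which satisfies one of the alternatives. The carve-out does not apply: the plaintiff resides in Yarmont, not Varhaven. Condition met.
  (b) Dagny Halloran resides in Varhaven, which satisfies one of the alternatives. Satisfied.
  (c) Dagny Halloran resides in Varhaven — that alternative is enough. Condition met.
  (d) Every defendant has filed written consent — that alternative is enough. Satisfied.
  → The court has jurisdiction.
The Varhaven Regional Court:
  (a) The plaintiff resides in Yarmont, not Varhaven. But the amount in controversy is 323,000 dollars, which meets the $314,500 floor, and the 'unless' clause therefore excuses the requirement. Met.
  (b) The claim is a property claim, not a consumer claim. Condition met.
  (c) The property lies in Tarmere, not Varhaven; the corporate defendant(s) are organised in Yarmont, not Sylley — no alternative holds. The proviso rescues it, though: the amount in controversy is $323,000, which meets the 50,000 dollars floor. Satisfied.
  (d) Dagny Halloran resides in Varhaven, which satisfies one of the alternatives. Condition met.
  (e) The amount in controversy is 323,000 dollars, within the $364,000 ceiling, so this disjunct is met. Condition met.
  → The court has jurisdiction.
Courts with jurisdiction: the Morrow Regional Court, the Varhaven Court of Common Pleas, the Varhaven Regional Court — 3 in total.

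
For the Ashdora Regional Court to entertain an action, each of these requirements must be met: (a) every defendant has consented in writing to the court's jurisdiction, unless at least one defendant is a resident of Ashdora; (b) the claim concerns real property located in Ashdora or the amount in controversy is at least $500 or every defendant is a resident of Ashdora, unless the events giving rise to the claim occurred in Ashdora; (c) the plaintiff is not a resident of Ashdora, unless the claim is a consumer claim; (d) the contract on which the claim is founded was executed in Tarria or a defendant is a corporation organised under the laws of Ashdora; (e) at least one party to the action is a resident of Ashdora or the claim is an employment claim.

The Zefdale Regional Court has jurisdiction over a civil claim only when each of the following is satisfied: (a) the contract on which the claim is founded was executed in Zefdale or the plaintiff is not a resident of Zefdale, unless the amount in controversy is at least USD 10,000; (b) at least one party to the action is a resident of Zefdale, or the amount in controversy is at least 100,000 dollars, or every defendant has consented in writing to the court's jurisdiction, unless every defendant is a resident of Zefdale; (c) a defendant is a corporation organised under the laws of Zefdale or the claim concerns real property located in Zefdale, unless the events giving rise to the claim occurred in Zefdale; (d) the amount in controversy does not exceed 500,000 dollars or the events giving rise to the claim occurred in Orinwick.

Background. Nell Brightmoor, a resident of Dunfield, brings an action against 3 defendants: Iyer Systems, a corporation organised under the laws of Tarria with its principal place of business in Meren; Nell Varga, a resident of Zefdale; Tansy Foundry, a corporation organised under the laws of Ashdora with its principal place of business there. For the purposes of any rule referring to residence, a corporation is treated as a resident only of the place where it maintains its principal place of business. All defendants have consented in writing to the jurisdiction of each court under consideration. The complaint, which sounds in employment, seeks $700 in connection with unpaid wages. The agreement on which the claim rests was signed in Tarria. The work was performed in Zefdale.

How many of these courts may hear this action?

The Ashdora Regional Court:
  (a) Every defendant has filed written consent. Satisfied.
  (b) The amount in controversy is USD 700, which meets the $500 floor, which satisfies one of the alternatives. Met.
  (c) The plaintiff resides in Dunfield, which is not Ashdora. Satisfied.
  (d) The contract was executed in Tarria, so this disjunct is met. Satisfied.
  (e) Tansy Foundry resides in Ashdora, so this disjunct is met. Satisfied.
  → All conditions met; jurisdiction exists.
The Zefdale Regional Court:
  (a) The plaintiff resides in Dunfield, which is not Zefdale, which satisfies one of the alternatives. Condition met.
  (b) Nell Varga resides in Zefdale, which satisfies one of the alternatives. Satisfied.
  (c) The corporate defendant(s) are organised in Ashdora, Tarria, not Zefdale; the claim does not concern real property — none of the alternatives is met. The proviso rescues it, though: the operative events occurred in Zefdale. Met.
  (d) The amount in controversy is USD 700, within the 500,000 dollars ceiling, which satisfies one of the alternatives. Satisfied.
  → All conditions met; jurisdiction exists.
Courts with jurisdiction: the Ashdora Regional Court, the Zefdale Regional Court — 2 in total.

2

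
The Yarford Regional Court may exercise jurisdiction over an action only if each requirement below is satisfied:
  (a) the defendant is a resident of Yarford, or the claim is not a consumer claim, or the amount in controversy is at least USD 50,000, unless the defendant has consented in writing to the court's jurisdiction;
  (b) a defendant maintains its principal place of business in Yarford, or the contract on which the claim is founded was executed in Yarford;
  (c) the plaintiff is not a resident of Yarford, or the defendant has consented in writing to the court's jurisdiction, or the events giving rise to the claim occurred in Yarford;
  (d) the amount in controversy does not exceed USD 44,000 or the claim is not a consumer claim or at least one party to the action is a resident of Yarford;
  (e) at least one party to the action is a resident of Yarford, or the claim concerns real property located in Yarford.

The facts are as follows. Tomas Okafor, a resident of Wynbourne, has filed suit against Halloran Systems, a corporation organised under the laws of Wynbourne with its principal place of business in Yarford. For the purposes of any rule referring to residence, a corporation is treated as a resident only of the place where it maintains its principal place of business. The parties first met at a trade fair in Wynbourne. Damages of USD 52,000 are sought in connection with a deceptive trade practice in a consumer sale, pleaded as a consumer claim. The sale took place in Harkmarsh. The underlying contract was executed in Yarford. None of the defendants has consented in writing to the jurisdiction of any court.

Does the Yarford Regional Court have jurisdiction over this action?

Yes

The Yarford Regional Court:
  (a) The defendant resides in Yarford — that alternative is enough. Met.
  (b) Halloran Systems has its principal place of business in Yarford — that alternative is enough. Satisfied.
  (c) The plaintiff resides in Wynbourne, which is not Yarford, so this disjunct is met. Satisfied.
  (d) Halloran Systems resides in Yarford, so one alternative holds. Met.
  (e) Halloran Systems resides in Yarford, so one alternative holds. Condition met.
  → Every requirement is satisfied — jurisdiction.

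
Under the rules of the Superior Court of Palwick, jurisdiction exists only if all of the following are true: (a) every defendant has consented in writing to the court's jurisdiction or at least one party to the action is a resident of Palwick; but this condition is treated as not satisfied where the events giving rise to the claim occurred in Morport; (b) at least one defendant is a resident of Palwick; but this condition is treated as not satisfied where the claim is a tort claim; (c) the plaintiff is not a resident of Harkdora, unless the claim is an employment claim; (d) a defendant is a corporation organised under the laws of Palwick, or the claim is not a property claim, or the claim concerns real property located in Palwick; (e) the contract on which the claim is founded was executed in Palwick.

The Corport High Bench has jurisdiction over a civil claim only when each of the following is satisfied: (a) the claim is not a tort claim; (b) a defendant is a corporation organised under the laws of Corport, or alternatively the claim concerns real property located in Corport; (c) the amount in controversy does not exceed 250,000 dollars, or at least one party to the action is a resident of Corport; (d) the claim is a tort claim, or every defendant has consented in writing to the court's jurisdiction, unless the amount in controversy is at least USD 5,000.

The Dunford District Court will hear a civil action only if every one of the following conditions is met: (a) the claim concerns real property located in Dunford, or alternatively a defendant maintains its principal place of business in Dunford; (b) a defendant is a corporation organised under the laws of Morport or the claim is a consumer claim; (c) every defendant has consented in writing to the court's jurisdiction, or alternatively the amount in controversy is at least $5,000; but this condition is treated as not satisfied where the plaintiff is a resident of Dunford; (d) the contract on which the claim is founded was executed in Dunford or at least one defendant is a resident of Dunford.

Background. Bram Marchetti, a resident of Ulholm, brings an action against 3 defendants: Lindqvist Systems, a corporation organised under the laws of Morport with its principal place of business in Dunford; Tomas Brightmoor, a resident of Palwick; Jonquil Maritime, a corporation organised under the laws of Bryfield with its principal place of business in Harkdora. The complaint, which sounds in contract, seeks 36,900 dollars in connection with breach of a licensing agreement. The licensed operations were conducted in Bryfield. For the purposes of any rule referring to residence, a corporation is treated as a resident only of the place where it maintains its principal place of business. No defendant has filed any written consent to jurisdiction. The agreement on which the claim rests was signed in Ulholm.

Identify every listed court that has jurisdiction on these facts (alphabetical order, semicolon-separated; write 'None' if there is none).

The Superior Court of Palwick:
  (a) Tomas Brightmoor resides in Palwick — that alternative is enough. The exception is not triggered, since the operative events occurred in Bryfield, not Morport. Met.
  (b) Tomas Brightmoor resides in Palwick. And the carve-out is inapplicable — the claim is a contract claim, not a tort claim. Satisfied.
  (c) The plaintiff resides in Ulholm, which is not Harkdora. Met.
  (d) The claim is a contract claim, not a property claim, so one alternative holds. Satisfied.
  (e) The contract was executed in Ulholm, not Palwick. Fails.
  → Not every requirement is met — no jurisdiction.
The Corport High Bench:
  (a) The claim is a contract claim, not a tort claim. Satisfied.
  (b) The corporate defendant(s) are organised in Bryfield, Morport, not Corport; the claim does not concern real property — every alternative fails. Fails.
  (c) The amount in controversy is 36,900 dollars, within the USD 250,000 ceiling, which satisfies one of the alternatives. Condition met.
  (d) The claim is a contract claim, not a tort claim; no such written consent has been filed — every alternative fails. However, the amount in controversy is USD 36,900, which meets the USD 5,000 floor, so the 'unless' proviso supplies this condition. Met.
  → The court lacks jurisdiction.
The Dunford District Court:
  (a) Lindqvist Systems has its principal place of business in Dunford, which satisfies one of the alternatives. Condition met.
  (b) Lindqvist Systems is organised under the laws of Morport — that alternative is enough. Condition met.
  (c) The amount in controversy is USD 36,900, which meets the USD 5,000 floor, so this disjunct is met. And the carve-out is inapplicable — the plaintiff resides in Ulholm, not Dunford. Satisfied.
  (d) Lindqvist Systems resides in Dunford, so one alternative holds. Met.
  → Every requirement is satisfied — jurisdiction.

the Dunford District Court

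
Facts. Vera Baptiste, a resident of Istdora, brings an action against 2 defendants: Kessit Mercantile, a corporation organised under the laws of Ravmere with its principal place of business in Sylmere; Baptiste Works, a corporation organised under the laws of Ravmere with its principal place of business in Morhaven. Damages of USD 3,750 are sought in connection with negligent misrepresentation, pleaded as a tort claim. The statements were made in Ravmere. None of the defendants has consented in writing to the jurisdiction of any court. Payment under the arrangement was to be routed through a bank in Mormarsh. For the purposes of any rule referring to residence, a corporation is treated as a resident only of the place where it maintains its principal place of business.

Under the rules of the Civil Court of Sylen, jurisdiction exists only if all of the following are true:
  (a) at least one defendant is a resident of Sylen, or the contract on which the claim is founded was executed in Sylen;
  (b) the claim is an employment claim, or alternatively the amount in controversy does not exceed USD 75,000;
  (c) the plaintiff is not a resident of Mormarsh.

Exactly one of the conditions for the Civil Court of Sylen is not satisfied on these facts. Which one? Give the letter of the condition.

(a)

The Civil Court of Sylen:
  (a) No defendant resides in Sylen (they reside in Sylmere, Morhaven); no contract (and hence no place of execution) is alleged — no alternative holds. Not met.
  (b) The amount in controversy is USD 3,750, within the USD 75,000 ceiling — that alternative is enough. Met.
  (c) The plaintiff resides in Istdora, which is not Mormarsh. Met.
Only condition (a) fails.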